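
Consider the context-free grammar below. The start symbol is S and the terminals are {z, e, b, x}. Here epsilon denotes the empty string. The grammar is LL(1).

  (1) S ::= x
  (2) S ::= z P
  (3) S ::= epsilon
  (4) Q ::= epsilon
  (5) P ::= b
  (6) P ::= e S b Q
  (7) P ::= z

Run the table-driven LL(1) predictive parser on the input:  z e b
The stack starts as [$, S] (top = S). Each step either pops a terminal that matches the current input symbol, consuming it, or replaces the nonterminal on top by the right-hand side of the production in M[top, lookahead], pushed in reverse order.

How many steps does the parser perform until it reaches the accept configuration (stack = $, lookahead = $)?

     Stack      Input    Action
  1  $ S        z e b $  expand S ::= z P
  2  $ P z      z e b $  match z
  3  $ P        e b $    expand P ::= e S b Q
  4  $ Q b S e  e b $    match e
  5  $ Q b S    b $      expand S ::= epsilon
  6  $ Q b      b $      match b
  7  $ Q        $        expand Q ::= epsilon
Accept reached after 7 steps.

7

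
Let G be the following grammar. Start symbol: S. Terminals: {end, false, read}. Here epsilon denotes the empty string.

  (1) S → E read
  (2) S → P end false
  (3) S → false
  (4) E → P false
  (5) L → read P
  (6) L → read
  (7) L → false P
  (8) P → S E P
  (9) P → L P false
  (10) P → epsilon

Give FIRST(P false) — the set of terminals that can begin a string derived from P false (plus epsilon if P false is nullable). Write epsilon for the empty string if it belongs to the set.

{end, false, read}

FIRST(L): from L→read P we get {read}; from L→read we get {read}; from L→false P we get {false}. So FIRST(L) = {false, read}.
FIRST(S): from S→E read we get {end, false, read}; from S→P end false we get {end, false, read}; from S→false we get {false}. So FIRST(S) = {end, false, read}.
FIRST(P): from P→S E P we get {end, false, read}; from P→L P false we get {false, read}; from P→epsilon we get {epsilon}. So FIRST(P) = {epsilon, end, false, read}.
FIRST(E): from E→P false we get {end, false, read}. So FIRST(E) = {end, false, read}.
FIRST(P false): take FIRST of each symbol in turn, carrying on past any symbol whose FIRST contains epsilon; result {end, false, read}.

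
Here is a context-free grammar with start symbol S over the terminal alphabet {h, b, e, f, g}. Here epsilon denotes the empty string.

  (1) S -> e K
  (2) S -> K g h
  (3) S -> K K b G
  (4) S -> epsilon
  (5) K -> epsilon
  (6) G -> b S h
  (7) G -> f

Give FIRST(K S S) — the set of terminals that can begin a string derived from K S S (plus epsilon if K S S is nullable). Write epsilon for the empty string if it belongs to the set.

FIRST(K): from K->epsilon we get {epsilon}. So FIRST(K) = {epsilon}.
FIRST(G): from G->b S h we get {b}; from G->f we get {f}. So FIRST(G) = {b, f}.
FIRST(S): from S->e K we get {e}; from S->K g h we get {g}; from S->K K b G we get {b}; from S->epsilon we get {epsilon}. So FIRST(S) = {epsilon, b, e, g}.
FIRST(K S S): take FIRST of each symbol in turn, carrying on past any symbol whose FIRST contains epsilon; result {epsilon, b, e, g}.

{epsilon, b, e, g}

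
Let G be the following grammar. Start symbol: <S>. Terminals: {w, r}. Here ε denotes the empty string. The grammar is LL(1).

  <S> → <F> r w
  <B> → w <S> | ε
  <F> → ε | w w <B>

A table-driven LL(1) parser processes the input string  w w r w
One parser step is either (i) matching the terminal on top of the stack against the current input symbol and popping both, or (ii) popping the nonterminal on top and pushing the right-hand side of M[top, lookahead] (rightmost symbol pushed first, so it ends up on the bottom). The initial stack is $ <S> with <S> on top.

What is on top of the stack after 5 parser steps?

r

     Stack          Input      Action
  1  $ <S>          w w r w $  expand <S> → <F> r w
  2  $ w r <F>      w w r w $  expand <F> → w w <B>
  3  $ w r <B> w w  w w r w $  match w
  4  $ w r <B> w    w r w $    match w
  5  $ w r <B>      r w $      expand <B> → ε
Stack after step 5: $ w r (top = r).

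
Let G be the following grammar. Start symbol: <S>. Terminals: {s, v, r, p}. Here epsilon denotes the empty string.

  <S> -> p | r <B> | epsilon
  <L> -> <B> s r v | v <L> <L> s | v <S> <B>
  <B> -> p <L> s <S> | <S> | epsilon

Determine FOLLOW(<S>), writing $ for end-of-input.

FIRST(<S>): from <S>->p we get {p}; from <S>->r <B> we get {r}; from <S>->epsilon we get {epsilon}. So FIRST(<S>) = {epsilon, p, r}.
FIRST(<B>): from <B>->p <L> s <S> we get {p}; from <B>-><S> we get {epsilon, p, r}; from <B>->epsilon we get {epsilon}. So FIRST(<B>) = {epsilon, p, r}.
FIRST(<L>): from <L>-><B> s r v we get {p, r, s}; from <L>->v <L> <L> s we get {v}; from <L>->v <S> <B> we get {v}. So FIRST(<L>) = {p, r, s, v}.
FOLLOW(<S>) includes $ since <S> is the start symbol.
FOLLOW(<L>): in <L>->v <L> <L> s (occurrence 1), <L> is followed by <L> s with FIRST {p, r, s, v}; in <L>->v <L> <L> s (occurrence 2), <L> is followed by s with FIRST {s}; in <B>->p <L> s <S>, <L> is followed by s <S> with FIRST {s}. Thus FOLLOW(<L>) = {p, r, s, v}.
FOLLOW(<S>): in <L>->v <S> <B>, <S> is followed by <B> with FIRST {epsilon, p, r}; in <L>->v <S> <B>, the suffix after <S> is nullable, so FOLLOW(<S>) ⊇ FOLLOW(<L>) = {p, r, s, v}; in <B>->p <L> s <S>, the suffix after <S> is empty, so FOLLOW(<S>) ⊇ FOLLOW(<B>) = {$, p, r, s, v}; in <B>-><S>, the suffix after <S> is empty, so FOLLOW(<S>) ⊇ FOLLOW(<B>) = {$, p, r, s, v}. Thus FOLLOW(<S>) = {$, p, r, s, v}.
FOLLOW(<B>): in <S>->r <B>, the suffix after <B> is empty, so FOLLOW(<B>) ⊇ FOLLOW(<S>) = {$, p, r, s, v}; in <L>-><B> s r v, <B> is followed by s r v with FIRST {s}; in <L>->v <S> <B>, the suffix after <B> is empty, so FOLLOW(<B>) ⊇ FOLLOW(<L>) = {p, r, s, v}. Thus FOLLOW(<B>) = {$, p, r, s, v}.

{$, p, r, s, v}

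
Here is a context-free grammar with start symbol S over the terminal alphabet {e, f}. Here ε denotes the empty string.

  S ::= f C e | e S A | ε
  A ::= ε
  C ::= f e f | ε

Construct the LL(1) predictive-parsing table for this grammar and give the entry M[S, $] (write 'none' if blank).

FIRST(S) = {ε, e, f}
FIRST(A) = {ε}
FIRST(C) = {ε, f}
FOLLOW(S) includes $ since S is the start symbol.
FOLLOW(S): in S::=e S A, S is followed by A with FIRST {ε}; in S::=e S A, the suffix after S is nullable (adds nothing new). Thus FOLLOW(S) = {$}.
For S ::= f C e: FIRST(f C e) = {f}, so it goes in M[S, t] for t ∈ {f}.
For S ::= e S A: FIRST(e S A) = {e}, so it goes in M[S, t] for t ∈ {e}.
For S ::= ε: FIRST(ε) = {ε}, so it goes in M[S, t] for t ∈ {}; since ε ∈ FIRST, also for every t ∈ FOLLOW(S) = {$}.

S ::= ε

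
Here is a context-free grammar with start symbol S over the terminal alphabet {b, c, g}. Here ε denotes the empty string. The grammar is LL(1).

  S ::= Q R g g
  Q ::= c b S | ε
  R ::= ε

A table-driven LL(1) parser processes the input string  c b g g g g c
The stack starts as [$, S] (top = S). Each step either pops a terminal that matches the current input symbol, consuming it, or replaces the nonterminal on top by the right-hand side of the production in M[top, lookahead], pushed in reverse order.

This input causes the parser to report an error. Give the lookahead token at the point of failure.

c

      Stack            Input            Action
   1  $ S              c b g g g g c $  expand S ::= Q R g g
   2  $ g g R Q        c b g g g g c $  expand Q ::= c b S
   3  $ g g R S b c    c b g g g g c $  match c
   4  $ g g R S b      b g g g g c $    match b
   5  $ g g R S        g g g g c $      expand S ::= Q R g g
   6  $ g g R g g R Q  g g g g c $      expand Q ::= ε
   7  $ g g R g g R    g g g g c $      expand R ::= ε
   8  $ g g R g g      g g g g c $      match g
   9  $ g g R g        g g g c $        match g
  10  $ g g R          g g c $          expand R ::= ε
  11  $ g g            g g c $          match g
  12  $ g              g c $            match g
  13  $                c $              error: stack empty but input remains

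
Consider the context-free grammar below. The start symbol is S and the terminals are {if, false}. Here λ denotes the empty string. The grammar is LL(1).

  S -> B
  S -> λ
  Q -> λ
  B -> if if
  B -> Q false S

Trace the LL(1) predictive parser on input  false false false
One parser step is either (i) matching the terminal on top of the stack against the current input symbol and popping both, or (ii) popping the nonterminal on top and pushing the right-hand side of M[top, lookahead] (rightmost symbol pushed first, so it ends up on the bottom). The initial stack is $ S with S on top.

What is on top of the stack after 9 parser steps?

step 1: stack=$ S  input=false false false $  — expand S -> B
step 2: stack=$ B  input=false false false $  — expand B -> Q false S
step 3: stack=$ S false Q  input=false false false $  — expand Q -> λ
step 4: stack=$ S false  input=false false false $  — match false
step 5: stack=$ S  input=false false $  — expand S -> B
step 6: stack=$ B  input=false false $  — expand B -> Q false S
step 7: stack=$ S false Q  input=false false $  — expand Q -> λ
step 8: stack=$ S false  input=false false $  — match false
step 9: stack=$ S  input=false $  — expand S -> B
Stack after step 9: $ B (top = B).

B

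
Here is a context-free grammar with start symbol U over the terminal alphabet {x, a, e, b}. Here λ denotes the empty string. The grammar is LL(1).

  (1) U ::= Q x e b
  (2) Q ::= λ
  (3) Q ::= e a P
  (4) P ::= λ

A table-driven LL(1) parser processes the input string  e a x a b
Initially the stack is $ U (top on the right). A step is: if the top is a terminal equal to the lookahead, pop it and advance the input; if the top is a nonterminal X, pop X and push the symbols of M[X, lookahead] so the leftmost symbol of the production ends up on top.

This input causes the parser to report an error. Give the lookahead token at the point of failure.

a

     Stack          Input        Action
  1  $ U            e a x a b $  expand U ::= Q x e b
  2  $ b e x Q      e a x a b $  expand Q ::= e a P
  3  $ b e x P a e  e a x a b $  match e
  4  $ b e x P a    a x a b $    match a
  5  $ b e x P      x a b $      expand P ::= λ
  6  $ b e x        x a b $      match x
  7  $ b e          a b $        error: top is terminal e but lookahead is a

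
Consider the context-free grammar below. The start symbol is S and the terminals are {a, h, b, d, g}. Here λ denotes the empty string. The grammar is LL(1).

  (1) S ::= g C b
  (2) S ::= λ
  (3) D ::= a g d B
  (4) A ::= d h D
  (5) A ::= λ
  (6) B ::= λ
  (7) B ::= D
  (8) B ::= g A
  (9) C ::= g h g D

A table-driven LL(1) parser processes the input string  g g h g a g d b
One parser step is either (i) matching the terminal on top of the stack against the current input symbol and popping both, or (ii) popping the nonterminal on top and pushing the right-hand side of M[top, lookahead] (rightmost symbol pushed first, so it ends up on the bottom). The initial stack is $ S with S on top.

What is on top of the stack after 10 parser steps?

      Stack        Input              Action
   1  $ S          g g h g a g d b $  expand S ::= g C b
   2  $ b C g      g g h g a g d b $  match g
   3  $ b C        g h g a g d b $    expand C ::= g h g D
   4  $ b D g h g  g h g a g d b $    match g
   5  $ b D g h    h g a g d b $      match h
   6  $ b D g      g a g d b $        match g
   7  $ b D        a g d b $          expand D ::= a g d B
   8  $ b B d g a  a g d b $          match a
   9  $ b B d g    g d b $            match g
  10  $ b B d      d b $              match d
Stack after step 10: $ b B (top = B).

B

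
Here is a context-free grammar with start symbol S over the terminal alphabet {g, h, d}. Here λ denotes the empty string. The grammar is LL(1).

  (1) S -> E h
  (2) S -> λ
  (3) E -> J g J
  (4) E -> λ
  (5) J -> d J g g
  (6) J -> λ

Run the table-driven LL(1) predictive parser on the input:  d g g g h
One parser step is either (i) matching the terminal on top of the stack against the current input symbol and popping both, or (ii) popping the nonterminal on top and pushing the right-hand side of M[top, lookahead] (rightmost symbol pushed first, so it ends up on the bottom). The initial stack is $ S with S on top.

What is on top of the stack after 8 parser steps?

J

step 1: stack=$ S  input=d g g g h $  — expand S -> E h
step 2: stack=$ h E  input=d g g g h $  — expand E -> J g J
step 3: stack=$ h J g J  input=d g g g h $  — expand J -> d J g g
step 4: stack=$ h J g g g J d  input=d g g g h $  — match d
step 5: stack=$ h J g g g J  input=g g g h $  — expand J -> λ
step 6: stack=$ h J g g g  input=g g g h $  — match g
step 7: stack=$ h J g g  input=g g h $  — match g
step 8: stack=$ h J g  input=g h $  — match g
Stack after step 8: $ h J (top = J).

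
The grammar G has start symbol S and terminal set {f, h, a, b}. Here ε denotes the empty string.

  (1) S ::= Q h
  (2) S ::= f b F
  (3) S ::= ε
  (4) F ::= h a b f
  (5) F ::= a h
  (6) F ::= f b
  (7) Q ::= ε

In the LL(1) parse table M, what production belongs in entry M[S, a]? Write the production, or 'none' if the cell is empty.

FIRST(F): from F::=h a b f we get {h}; from F::=a h we get {a}; from F::=f b we get {f}. So FIRST(F) = {a, f, h}.
FIRST(Q): from Q::=ε we get {ε}. So FIRST(Q) = {ε}.
FIRST(S): from S::=Q h we get {h}; from S::=f b F we get {f}; from S::=ε we get {ε}. So FIRST(S) = {ε, f, h}.
FOLLOW(S) includes $ since S is the start symbol.
FOLLOW(S): S appears on no right-hand side. Thus FOLLOW(S) = {$}.
For S ::= Q h: FIRST(Q h) = {h}, so it goes in M[S, t] for t ∈ {h}.
For S ::= f b F: FIRST(f b F) = {f}, so it goes in M[S, t] for t ∈ {f}.
For S ::= ε: FIRST(ε) = {ε}, so it goes in M[S, t] for t ∈ {}; since ε ∈ FIRST, also for every t ∈ FOLLOW(S) = {$}.
None of these place a production in M[S, a].

none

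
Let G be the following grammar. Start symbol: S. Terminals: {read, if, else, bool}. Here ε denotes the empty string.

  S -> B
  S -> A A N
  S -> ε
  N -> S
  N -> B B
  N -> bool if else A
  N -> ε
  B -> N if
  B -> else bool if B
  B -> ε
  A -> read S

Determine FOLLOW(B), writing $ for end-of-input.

FIRST(A): from A->read S we get {read}. So FIRST(A) = {read}.
FIRST(S): from S->B we get {ε, bool, else, if, read}; from S->A A N we get {read}; from S->ε we get {ε}. So FIRST(S) = {ε, bool, else, if, read}.
FIRST(N): from N->S we get {ε, bool, else, if, read}; from N->B B we get {ε, bool, else, if, read}; from N->bool if else A we get {bool}; from N->ε we get {ε}. So FIRST(N) = {ε, bool, else, if, read}.
FIRST(B): from B->N if we get {bool, else, if, read}; from B->else bool if B we get {else}; from B->ε we get {ε}. So FIRST(B) = {ε, bool, else, if, read}.
FOLLOW(S) includes $ since S is the start symbol.
FOLLOW(S): in N->S, the suffix after S is empty, so FOLLOW(S) ⊇ FOLLOW(N) = {$, bool, else, if, read}; in A->read S, the suffix after S is empty, so FOLLOW(S) ⊇ FOLLOW(A) = {$, bool, else, if, read}. Thus FOLLOW(S) = {$, bool, else, if, read}.
FOLLOW(N): in S->A A N, the suffix after N is empty, so FOLLOW(N) ⊇ FOLLOW(S) = {$, bool, else, if, read}; in B->N if, N is followed by if with FIRST {if}. Thus FOLLOW(N) = {$, bool, else, if, read}.
FOLLOW(B): in S->B, the suffix after B is empty, so FOLLOW(B) ⊇ FOLLOW(S) = {$, bool, else, if, read}; in N->B B (occurrence 1), B is followed by B with FIRST {ε, bool, else, if, read}; in N->B B (occurrence 1), the suffix after B is nullable, so FOLLOW(B) ⊇ FOLLOW(N) = {$, bool, else, if, read}; in N->B B (occurrence 2), the suffix after B is empty, so FOLLOW(B) ⊇ FOLLOW(N) = {$, bool, else, if, read}; in B->else bool if B, the suffix after B is empty (adds nothing new). Thus FOLLOW(B) = {$, bool, else, if, read}.
FOLLOW(A): in S->A A N (occurrence 1), A is followed by A N with FIRST {read}; in S->A A N (occurrence 2), A is followed by N with FIRST {ε, bool, else, if, read}; in S->A A N (occurrence 2), the suffix after A is nullable, so FOLLOW(A) ⊇ FOLLOW(S) = {$, bool, else, if, read}; in N->bool if else A, the suffix after A is empty, so FOLLOW(A) ⊇ FOLLOW(N) = {$, bool, else, if, read}. Thus FOLLOW(A) = {$, bool, else, if, read}.

{$, bool, else, if, read}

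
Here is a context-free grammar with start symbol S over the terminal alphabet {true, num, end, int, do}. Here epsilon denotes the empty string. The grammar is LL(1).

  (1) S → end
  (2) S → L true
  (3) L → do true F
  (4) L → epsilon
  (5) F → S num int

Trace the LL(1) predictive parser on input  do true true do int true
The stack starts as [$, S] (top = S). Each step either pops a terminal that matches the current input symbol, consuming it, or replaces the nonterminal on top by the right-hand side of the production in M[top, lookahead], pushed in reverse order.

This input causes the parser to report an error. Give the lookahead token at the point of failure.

step 1: stack=$ S  input=do true true do int true $  — expand S → L true
step 2: stack=$ true L  input=do true true do int true $  — expand L → do true F
step 3: stack=$ true F true do  input=do true true do int true $  — match do
step 4: stack=$ true F true  input=true true do int true $  — match true
step 5: stack=$ true F  input=true do int true $  — expand F → S num int
step 6: stack=$ true int num S  input=true do int true $  — expand S → L true
step 7: stack=$ true int num true L  input=true do int true $  — expand L → epsilon
step 8: stack=$ true int num true  input=true do int true $  — match true
step 9: stack=$ true int num  input=do int true $  — error: top is terminal num but lookahead is do

do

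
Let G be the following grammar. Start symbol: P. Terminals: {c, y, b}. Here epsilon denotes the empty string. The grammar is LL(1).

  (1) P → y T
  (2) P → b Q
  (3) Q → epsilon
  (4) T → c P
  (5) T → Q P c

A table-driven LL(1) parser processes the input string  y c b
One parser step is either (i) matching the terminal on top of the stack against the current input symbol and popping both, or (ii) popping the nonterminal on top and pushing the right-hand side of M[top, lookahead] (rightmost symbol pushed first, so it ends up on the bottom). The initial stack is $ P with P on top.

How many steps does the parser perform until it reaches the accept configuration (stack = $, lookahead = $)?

7

step 1: stack=$ P  input=y c b $  — expand P → y T
step 2: stack=$ T y  input=y c b $  — match y
step 3: stack=$ T  input=c b $  — expand T → c P
step 4: stack=$ P c  input=c b $  — match c
step 5: stack=$ P  input=b $  — expand P → b Q
step 6: stack=$ Q b  input=b $  — match b
step 7: stack=$ Q  input=$  — expand Q → epsilon
Accept reached after 7 steps.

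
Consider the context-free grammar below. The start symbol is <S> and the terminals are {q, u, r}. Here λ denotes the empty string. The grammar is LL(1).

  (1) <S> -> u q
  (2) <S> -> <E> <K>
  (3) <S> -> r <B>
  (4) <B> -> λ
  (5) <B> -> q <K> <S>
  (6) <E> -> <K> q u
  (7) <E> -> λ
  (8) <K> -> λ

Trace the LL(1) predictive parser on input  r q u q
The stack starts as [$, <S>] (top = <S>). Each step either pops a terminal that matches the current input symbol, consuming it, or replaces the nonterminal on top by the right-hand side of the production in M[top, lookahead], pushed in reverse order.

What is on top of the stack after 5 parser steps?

step 1: stack=$ <S>  input=r q u q $  — expand <S> -> r <B>
step 2: stack=$ <B> r  input=r q u q $  — match r
step 3: stack=$ <B>  input=q u q $  — expand <B> -> q <K> <S>
step 4: stack=$ <S> <K> q  input=q u q $  — match q
step 5: stack=$ <S> <K>  input=u q $  — expand <K> -> λ
Stack after step 5: $ <S> (top = <S>).

<S>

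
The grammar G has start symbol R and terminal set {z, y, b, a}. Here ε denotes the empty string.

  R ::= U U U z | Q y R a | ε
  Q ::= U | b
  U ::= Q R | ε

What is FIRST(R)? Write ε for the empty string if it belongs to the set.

FIRST(R) = {ε, b, y, z}  (via U U U z, Q y R a)
FIRST(Q) = {ε, b, y, z}  (via U)
FIRST(U) = {ε, b, y, z}  (via Q R)

{ε, b, y, z}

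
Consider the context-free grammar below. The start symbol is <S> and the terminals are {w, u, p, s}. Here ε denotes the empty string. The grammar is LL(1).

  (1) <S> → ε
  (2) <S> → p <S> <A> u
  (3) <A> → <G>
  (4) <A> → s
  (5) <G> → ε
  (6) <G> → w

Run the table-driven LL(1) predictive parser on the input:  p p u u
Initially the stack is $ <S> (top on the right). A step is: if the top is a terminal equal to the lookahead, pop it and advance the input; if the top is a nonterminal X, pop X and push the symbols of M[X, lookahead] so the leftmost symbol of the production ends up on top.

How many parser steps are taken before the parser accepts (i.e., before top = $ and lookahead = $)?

11

      Stack                Input      Action
   1  $ <S>                p p u u $  expand <S> → p <S> <A> u
   2  $ u <A> <S> p        p p u u $  match p
   3  $ u <A> <S>          p u u $    expand <S> → p <S> <A> u
   4  $ u <A> u <A> <S> p  p u u $    match p
   5  $ u <A> u <A> <S>    u u $      expand <S> → ε
   6  $ u <A> u <A>        u u $      expand <A> → <G>
   7  $ u <A> u <G>        u u $      expand <G> → ε
   8  $ u <A> u            u u $      match u
   9  $ u <A>              u $        expand <A> → <G>
  10  $ u <G>              u $        expand <G> → ε
  11  $ u                  u $        match u
Accept reached after 11 steps.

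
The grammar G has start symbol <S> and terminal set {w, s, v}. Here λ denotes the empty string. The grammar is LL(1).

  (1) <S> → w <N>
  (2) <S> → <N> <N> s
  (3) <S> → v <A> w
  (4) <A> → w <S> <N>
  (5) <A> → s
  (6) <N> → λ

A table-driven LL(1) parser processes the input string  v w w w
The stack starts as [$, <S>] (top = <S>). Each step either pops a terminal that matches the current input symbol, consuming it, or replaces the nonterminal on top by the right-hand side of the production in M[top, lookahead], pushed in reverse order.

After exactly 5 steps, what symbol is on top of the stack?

w

     Stack          Input      Action
  1  $ <S>          v w w w $  expand <S> → v <A> w
  2  $ w <A> v      v w w w $  match v
  3  $ w <A>        w w w $    expand <A> → w <S> <N>
  4  $ w <N> <S> w  w w w $    match w
  5  $ w <N> <S>    w w $      expand <S> → w <N>
Stack after step 5: $ w <N> <N> w (top = w).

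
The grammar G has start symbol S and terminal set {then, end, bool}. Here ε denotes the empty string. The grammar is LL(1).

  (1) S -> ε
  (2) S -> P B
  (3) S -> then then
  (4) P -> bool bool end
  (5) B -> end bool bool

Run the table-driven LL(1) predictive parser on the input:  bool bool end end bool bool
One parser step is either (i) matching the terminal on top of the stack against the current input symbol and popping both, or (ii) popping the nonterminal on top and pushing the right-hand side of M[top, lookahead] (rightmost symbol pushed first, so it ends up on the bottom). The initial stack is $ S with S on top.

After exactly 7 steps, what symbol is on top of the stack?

step 1: stack=$ S  input=bool bool end end bool bool $  — expand S -> P B
step 2: stack=$ B P  input=bool bool end end bool bool $  — expand P -> bool bool end
step 3: stack=$ B end bool bool  input=bool bool end end bool bool $  — match bool
step 4: stack=$ B end bool  input=bool end end bool bool $  — match bool
step 5: stack=$ B end  input=end end bool bool $  — match end
step 6: stack=$ B  input=end bool bool $  — expand B -> end bool bool
step 7: stack=$ bool bool end  input=end bool bool $  — match end
Stack after step 7: $ bool bool (top = bool).

bool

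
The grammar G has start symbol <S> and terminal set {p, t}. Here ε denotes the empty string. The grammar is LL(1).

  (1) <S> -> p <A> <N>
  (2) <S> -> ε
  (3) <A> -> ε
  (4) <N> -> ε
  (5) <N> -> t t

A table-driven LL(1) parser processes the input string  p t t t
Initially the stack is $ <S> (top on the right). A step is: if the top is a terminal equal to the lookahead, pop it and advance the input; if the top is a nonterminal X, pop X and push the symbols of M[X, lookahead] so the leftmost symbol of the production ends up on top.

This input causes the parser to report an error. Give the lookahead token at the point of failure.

step 1: stack=$ <S>  input=p t t t $  — expand <S> -> p <A> <N>
step 2: stack=$ <N> <A> p  input=p t t t $  — match p
step 3: stack=$ <N> <A>  input=t t t $  — expand <A> -> ε
step 4: stack=$ <N>  input=t t t $  — expand <N> -> t t
step 5: stack=$ t t  input=t t t $  — match t
step 6: stack=$ t  input=t t $  — match t
step 7: stack=$  input=t $  — error: stack empty but input remains

t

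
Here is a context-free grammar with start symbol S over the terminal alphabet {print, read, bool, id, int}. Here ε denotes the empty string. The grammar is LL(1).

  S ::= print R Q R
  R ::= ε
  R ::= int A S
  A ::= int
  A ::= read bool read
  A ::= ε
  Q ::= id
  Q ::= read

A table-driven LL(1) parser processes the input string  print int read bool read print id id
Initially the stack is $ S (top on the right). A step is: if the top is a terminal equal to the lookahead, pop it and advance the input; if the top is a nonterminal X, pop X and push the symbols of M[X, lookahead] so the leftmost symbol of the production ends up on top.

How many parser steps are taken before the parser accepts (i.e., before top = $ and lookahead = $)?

17

      Stack                   Input                                   Action
   1  $ S                     print int read bool read print id id $  expand S ::= print R Q R
   2  $ R Q R print           print int read bool read print id id $  match print
   3  $ R Q R                 int read bool read print id id $        expand R ::= int A S
   4  $ R Q S A int           int read bool read print id id $        match int
   5  $ R Q S A               read bool read print id id $            expand A ::= read bool read
   6  $ R Q S read bool read  read bool read print id id $            match read
   7  $ R Q S read bool       bool read print id id $                 match bool
   8  $ R Q S read            read print id id $                      match read
   9  $ R Q S                 print id id $                           expand S ::= print R Q R
  10  $ R Q R Q R print       print id id $                           match print
  11  $ R Q R Q R             id id $                                 expand R ::= ε
  12  $ R Q R Q               id id $                                 expand Q ::= id
  13  $ R Q R id              id id $                                 match id
  14  $ R Q R                 id $                                    expand R ::= ε
  15  $ R Q                   id $                                    expand Q ::= id
  16  $ R id                  id $                                    match id
  17  $ R                     $                                       expand R ::= ε
Accept reached after 17 steps.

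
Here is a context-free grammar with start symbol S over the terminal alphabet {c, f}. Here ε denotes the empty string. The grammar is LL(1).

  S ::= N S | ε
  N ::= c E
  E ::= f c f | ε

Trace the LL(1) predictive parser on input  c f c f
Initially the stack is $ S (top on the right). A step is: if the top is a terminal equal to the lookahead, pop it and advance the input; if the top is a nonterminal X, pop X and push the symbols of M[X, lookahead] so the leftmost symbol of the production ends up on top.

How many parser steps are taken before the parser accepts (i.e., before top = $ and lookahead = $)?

     Stack      Input      Action
  1  $ S        c f c f $  expand S ::= N S
  2  $ S N      c f c f $  expand N ::= c E
  3  $ S E c    c f c f $  match c
  4  $ S E      f c f $    expand E ::= f c f
  5  $ S f c f  f c f $    match f
  6  $ S f c    c f $      match c
  7  $ S f      f $        match f
  8  $ S        $          expand S ::= ε
Accept reached after 8 steps.

8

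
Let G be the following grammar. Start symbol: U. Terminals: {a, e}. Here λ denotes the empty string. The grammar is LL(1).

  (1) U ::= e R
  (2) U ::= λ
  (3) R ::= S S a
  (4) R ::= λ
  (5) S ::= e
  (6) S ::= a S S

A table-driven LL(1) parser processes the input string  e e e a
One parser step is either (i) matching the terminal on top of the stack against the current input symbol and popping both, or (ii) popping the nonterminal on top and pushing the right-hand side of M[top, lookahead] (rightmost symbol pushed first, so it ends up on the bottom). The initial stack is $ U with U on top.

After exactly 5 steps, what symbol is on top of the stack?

S

     Stack    Input      Action
  1  $ U      e e e a $  expand U ::= e R
  2  $ R e    e e e a $  match e
  3  $ R      e e a $    expand R ::= S S a
  4  $ a S S  e e a $    expand S ::= e
  5  $ a S e  e e a $    match e
Stack after step 5: $ a S (top = S).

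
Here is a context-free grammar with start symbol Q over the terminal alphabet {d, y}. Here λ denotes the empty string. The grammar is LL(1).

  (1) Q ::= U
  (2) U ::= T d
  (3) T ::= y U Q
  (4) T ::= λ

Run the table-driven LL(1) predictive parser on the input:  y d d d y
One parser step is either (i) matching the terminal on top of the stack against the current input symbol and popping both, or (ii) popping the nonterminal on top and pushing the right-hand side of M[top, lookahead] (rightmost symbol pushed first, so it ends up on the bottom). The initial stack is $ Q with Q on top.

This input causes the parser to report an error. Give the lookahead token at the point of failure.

      Stack      Input        Action
   1  $ Q        y d d d y $  expand Q ::= U
   2  $ U        y d d d y $  expand U ::= T d
   3  $ d T      y d d d y $  expand T ::= y U Q
   4  $ d Q U y  y d d d y $  match y
   5  $ d Q U    d d d y $    expand U ::= T d
   6  $ d Q d T  d d d y $    expand T ::= λ
   7  $ d Q d    d d d y $    match d
   8  $ d Q      d d y $      expand Q ::= U
   9  $ d U      d d y $      expand U ::= T d
  10  $ d d T    d d y $      expand T ::= λ
  11  $ d d      d d y $      match d
  12  $ d        d y $        match d
  13  $          y $          error: stack empty but input remains

y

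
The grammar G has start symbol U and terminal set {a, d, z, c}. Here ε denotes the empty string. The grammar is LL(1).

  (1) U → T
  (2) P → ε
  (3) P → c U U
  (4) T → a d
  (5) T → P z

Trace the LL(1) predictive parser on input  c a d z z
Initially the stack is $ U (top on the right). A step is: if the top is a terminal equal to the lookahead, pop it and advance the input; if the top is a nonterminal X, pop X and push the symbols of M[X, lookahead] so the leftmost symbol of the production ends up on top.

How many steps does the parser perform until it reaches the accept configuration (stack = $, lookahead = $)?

13

step 1: stack=$ U  input=c a d z z $  — expand U → T
step 2: stack=$ T  input=c a d z z $  — expand T → P z
step 3: stack=$ z P  input=c a d z z $  — expand P → c U U
step 4: stack=$ z U U c  input=c a d z z $  — match c
step 5: stack=$ z U U  input=a d z z $  — expand U → T
step 6: stack=$ z U T  input=a d z z $  — expand T → a d
step 7: stack=$ z U d a  input=a d z z $  — match a
step 8: stack=$ z U d  input=d z z $  — match d
step 9: stack=$ z U  input=z z $  — expand U → T
step 10: stack=$ z T  input=z z $  — expand T → P z
step 11: stack=$ z z P  input=z z $  — expand P → ε
step 12: stack=$ z z  input=z z $  — match z
step 13: stack=$ z  input=z $  — match z
Accept reached after 13 steps.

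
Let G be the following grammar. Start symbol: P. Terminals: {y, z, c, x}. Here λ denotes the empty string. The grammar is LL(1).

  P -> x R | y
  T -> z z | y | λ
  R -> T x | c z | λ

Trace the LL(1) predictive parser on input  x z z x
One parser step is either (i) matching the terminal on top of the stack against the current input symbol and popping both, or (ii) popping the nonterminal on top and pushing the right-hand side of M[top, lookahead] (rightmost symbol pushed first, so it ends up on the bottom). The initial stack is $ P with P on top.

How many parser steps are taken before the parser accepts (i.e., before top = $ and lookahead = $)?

     Stack    Input      Action
  1  $ P      x z z x $  expand P -> x R
  2  $ R x    x z z x $  match x
  3  $ R      z z x $    expand R -> T x
  4  $ x T    z z x $    expand T -> z z
  5  $ x z z  z z x $    match z
  6  $ x z    z x $      match z
  7  $ x      x $        match x
Accept reached after 7 steps.

7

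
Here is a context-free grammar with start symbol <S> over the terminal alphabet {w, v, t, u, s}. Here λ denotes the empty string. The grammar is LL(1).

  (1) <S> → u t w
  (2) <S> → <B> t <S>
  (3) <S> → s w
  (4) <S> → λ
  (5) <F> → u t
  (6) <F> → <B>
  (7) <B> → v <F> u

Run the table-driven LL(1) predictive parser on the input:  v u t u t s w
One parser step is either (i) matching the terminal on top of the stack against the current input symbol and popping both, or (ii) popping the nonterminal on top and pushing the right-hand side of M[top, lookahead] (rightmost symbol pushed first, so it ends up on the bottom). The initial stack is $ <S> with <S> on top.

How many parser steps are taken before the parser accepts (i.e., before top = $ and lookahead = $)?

11

      Stack            Input            Action
   1  $ <S>            v u t u t s w $  expand <S> → <B> t <S>
   2  $ <S> t <B>      v u t u t s w $  expand <B> → v <F> u
   3  $ <S> t u <F> v  v u t u t s w $  match v
   4  $ <S> t u <F>    u t u t s w $    expand <F> → u t
   5  $ <S> t u t u    u t u t s w $    match u
   6  $ <S> t u t      t u t s w $      match t
   7  $ <S> t u        u t s w $        match u
   8  $ <S> t          t s w $          match t
   9  $ <S>            s w $            expand <S> → s w
  10  $ w s            s w $            match s
  11  $ w              w $              match w
Accept reached after 11 steps.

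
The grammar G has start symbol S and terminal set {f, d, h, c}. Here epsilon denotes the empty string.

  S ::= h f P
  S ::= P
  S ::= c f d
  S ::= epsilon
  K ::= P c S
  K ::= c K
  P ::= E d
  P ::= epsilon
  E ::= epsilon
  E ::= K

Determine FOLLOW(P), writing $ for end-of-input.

FIRST(S): from S::=h f P we get {h}; from S::=P we get {epsilon, c, d}; from S::=c f d we get {c}; from S::=epsilon we get {epsilon}. So FIRST(S) = {epsilon, c, d, h}.
FIRST(K): from K::=P c S we get {c, d}; from K::=c K we get {c}. So FIRST(K) = {c, d}.
FIRST(E): from E::=epsilon we get {epsilon}; from E::=K we get {c, d}. So FIRST(E) = {epsilon, c, d}.
FIRST(P): from P::=E d we get {c, d}; from P::=epsilon we get {epsilon}. So FIRST(P) = {epsilon, c, d}.
FOLLOW(S) includes $ since S is the start symbol.
FOLLOW(E): in P::=E d, E is followed by d with FIRST {d}. Thus FOLLOW(E) = {d}.
FOLLOW(K): in K::=c K, the suffix after K is empty (adds nothing new); in E::=K, the suffix after K is empty, so FOLLOW(K) ⊇ FOLLOW(E) = {d}. Thus FOLLOW(K) = {d}.
FOLLOW(S): in K::=P c S, the suffix after S is empty, so FOLLOW(S) ⊇ FOLLOW(K) = {d}. Thus FOLLOW(S) = {$, d}.
FOLLOW(P): in S::=h f P, the suffix after P is empty, so FOLLOW(P) ⊇ FOLLOW(S) = {$, d}; in S::=P, the suffix after P is empty, so FOLLOW(P) ⊇ FOLLOW(S) = {$, d}; in K::=P c S, P is followed by c S with FIRST {c}. Thus FOLLOW(P) = {$, c, d}.

{$, c, d}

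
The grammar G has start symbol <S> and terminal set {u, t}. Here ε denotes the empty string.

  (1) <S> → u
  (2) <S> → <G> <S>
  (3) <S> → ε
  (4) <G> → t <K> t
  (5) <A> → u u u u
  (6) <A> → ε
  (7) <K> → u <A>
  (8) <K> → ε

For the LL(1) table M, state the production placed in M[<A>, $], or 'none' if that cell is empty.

FIRST(<G>) = {t}
FIRST(<A>) = {ε, u}
FIRST(<K>) = {ε, u}
FIRST(<S>) = {ε, t, u}  (via <G> <S>)
FOLLOW(<S>) includes $ since <S> is the start symbol.
FOLLOW(<K>): in <G>→t <K> t, <K> is followed by t with FIRST {t}. Thus FOLLOW(<K>) = {t}.
FOLLOW(<A>): in <K>→u <A>, the suffix after <A> is empty, so FOLLOW(<A>) ⊇ FOLLOW(<K>) = {t}. Thus FOLLOW(<A>) = {t}.
For <A> → u u u u: FIRST(u u u u) = {u}, so it goes in M[<A>, t] for t ∈ {u}.
For <A> → ε: FIRST(ε) = {ε}, so it goes in M[<A>, t] for t ∈ {}; since ε ∈ FIRST, also for every t ∈ FOLLOW(<A>) = {t}.
None of these place a production in M[<A>, $].

none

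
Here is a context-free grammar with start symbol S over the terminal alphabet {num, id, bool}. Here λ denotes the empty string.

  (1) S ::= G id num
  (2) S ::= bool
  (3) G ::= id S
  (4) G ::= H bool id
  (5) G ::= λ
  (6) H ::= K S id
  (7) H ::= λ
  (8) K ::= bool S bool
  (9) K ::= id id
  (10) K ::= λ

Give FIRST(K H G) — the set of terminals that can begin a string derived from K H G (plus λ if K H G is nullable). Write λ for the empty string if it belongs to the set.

FIRST(K) = {λ, bool, id}
FIRST(S) = {bool, id}  (via G id num)
FIRST(H) = {λ, bool, id}  (via K S id)
FIRST(G) = {λ, bool, id}  (via H bool id)
FIRST(K H G): take FIRST of each symbol in turn, carrying on past any symbol whose FIRST contains λ; result {λ, bool, id}.

{λ, bool, id}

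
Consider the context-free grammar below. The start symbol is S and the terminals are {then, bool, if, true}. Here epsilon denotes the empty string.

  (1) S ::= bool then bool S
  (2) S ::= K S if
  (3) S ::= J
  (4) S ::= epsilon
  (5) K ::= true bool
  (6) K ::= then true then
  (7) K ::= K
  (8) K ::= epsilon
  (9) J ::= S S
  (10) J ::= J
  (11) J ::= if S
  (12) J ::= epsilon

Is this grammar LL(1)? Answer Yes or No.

FIRST(S) = {epsilon, bool, if, then, true}
FIRST(K) = {epsilon, then, true}
FIRST(J) = {epsilon, bool, if, then, true}
FOLLOW(S) = {$, bool, if, then, true}
FOLLOW(K) = {bool, if, then, true}
FOLLOW(J) = {$, bool, if, then, true}
Cell M[J, $] receives both J ::= S S and J ::= J and J ::= epsilon — the grammar is not LL(1).

No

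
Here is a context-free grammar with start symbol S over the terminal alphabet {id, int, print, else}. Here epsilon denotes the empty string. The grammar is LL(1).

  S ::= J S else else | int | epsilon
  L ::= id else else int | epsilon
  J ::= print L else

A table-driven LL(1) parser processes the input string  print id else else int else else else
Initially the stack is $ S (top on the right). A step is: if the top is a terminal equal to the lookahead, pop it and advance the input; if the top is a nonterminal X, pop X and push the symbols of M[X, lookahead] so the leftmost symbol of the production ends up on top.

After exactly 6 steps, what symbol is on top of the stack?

step 1: stack=$ S  input=print id else else int else else else $  — expand S ::= J S else else
step 2: stack=$ else else S J  input=print id else else int else else else $  — expand J ::= print L else
step 3: stack=$ else else S else L print  input=print id else else int else else else $  — match print
step 4: stack=$ else else S else L  input=id else else int else else else $  — expand L ::= id else else int
step 5: stack=$ else else S else int else else id  input=id else else int else else else $  — match id
step 6: stack=$ else else S else int else else  input=else else int else else else $  — match else
Stack after step 6: $ else else S else int else (top = else).

else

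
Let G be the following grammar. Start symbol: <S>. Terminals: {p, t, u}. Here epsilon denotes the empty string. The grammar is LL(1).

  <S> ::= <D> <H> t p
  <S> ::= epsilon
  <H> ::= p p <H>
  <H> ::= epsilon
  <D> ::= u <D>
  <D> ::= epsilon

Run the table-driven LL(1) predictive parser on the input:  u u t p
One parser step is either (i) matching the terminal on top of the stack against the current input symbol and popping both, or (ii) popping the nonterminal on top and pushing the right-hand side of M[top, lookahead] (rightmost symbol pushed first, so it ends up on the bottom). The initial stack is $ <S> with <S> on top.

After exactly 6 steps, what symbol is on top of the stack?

     Stack            Input      Action
  1  $ <S>            u u t p $  expand <S> ::= <D> <H> t p
  2  $ p t <H> <D>    u u t p $  expand <D> ::= u <D>
  3  $ p t <H> <D> u  u u t p $  match u
  4  $ p t <H> <D>    u t p $    expand <D> ::= u <D>
  5  $ p t <H> <D> u  u t p $    match u
  6  $ p t <H> <D>    t p $      expand <D> ::= epsilon
Stack after step 6: $ p t <H> (top = <H>).

<H>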